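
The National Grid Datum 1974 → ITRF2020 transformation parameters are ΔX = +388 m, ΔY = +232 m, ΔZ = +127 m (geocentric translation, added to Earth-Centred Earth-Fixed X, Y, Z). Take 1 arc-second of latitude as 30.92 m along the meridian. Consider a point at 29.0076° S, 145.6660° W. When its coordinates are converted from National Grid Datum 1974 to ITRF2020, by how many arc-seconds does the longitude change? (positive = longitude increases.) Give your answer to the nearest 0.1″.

Δλ = 1.0″

sin φ = -0.484926, cos φ = 0.874555, sin λ = -0.564016, cos λ = -0.825764.
East component: ΔE = −sin λ·ΔX + cos λ·ΔY = −(-0.564016)(388) + (-0.825764)(232) = 27.26 m.
1° of latitude spans 3600 × 30.92 = 111312 m; at latitude φ, 1° of longitude spans that × cos φ = 97348.5 m, so Δλ = 27.26 / 97348.5 × 3600 = 1.008″.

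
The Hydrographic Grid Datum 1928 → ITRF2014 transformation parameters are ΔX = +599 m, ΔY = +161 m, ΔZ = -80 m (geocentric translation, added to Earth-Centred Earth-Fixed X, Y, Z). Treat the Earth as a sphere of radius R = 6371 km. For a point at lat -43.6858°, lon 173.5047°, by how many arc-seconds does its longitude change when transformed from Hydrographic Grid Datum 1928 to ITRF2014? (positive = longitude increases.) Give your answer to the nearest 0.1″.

Δλ = -10.2″

sin φ = -0.690703, cos φ = 0.723138, sin λ = 0.113122, cos λ = -0.993581.
East component: ΔE = −sin λ·ΔX + cos λ·ΔY = −(0.113122)(599) + (-0.993581)(161) = -227.73 m.
1° of latitude spans πR/180 = 111195 m; at latitude φ, 1° of longitude spans that × cos φ = 80409.3 m, so Δλ = -227.73 / 80409.3 × 3600 = -10.196″.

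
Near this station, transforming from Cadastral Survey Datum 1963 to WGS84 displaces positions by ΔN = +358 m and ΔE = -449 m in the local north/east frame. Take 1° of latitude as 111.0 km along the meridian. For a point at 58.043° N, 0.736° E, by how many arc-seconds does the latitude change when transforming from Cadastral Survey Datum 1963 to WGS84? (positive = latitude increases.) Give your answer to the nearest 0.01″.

Δφ = 11.61″

1° of latitude = 111.0 km, so Δφ = 358.0 / 111000 = 0.0032252° = 11.611″.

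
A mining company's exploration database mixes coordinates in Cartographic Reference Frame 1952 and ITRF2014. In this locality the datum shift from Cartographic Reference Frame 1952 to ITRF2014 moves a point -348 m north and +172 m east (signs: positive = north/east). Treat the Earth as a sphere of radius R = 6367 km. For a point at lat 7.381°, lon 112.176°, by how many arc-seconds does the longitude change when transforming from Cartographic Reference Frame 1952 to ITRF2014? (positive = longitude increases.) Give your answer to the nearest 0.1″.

Δλ = 5.6″

At latitude 7.381°, cos φ = 0.991714.
One radian of longitude at latitude φ spans R cos φ, so Δλ = ΔE / (R cos φ) = 172.0 / (6367000 × 0.991714) = 2.7240e-05 rad = 5.619″.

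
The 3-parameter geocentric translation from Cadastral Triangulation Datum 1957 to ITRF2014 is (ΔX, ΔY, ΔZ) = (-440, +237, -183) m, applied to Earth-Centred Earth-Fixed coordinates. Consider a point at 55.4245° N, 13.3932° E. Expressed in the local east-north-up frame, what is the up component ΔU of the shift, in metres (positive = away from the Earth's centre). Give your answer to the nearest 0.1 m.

The local up (radial) axis is (cos φ cos λ, cos φ sin λ, sin φ), giving ΔU = -242.905 + 31.154 − 150.678 = -362.43 m.

ΔU = -362.4 m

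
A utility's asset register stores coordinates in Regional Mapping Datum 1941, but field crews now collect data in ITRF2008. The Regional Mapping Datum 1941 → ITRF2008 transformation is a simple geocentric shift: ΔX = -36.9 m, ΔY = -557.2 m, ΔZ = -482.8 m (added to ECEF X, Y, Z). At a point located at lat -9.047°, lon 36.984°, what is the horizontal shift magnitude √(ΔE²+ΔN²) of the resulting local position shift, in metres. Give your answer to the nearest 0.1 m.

681.3 m

At φ = -9.047°, λ = 36.984°: sin φ = -0.157245, cos φ = 0.987560, sin λ = 0.601592, cos λ = 0.798804.
ΔE = −sin λ·ΔX + cos λ·ΔY = −(0.601592)·(-36.9) + (0.798804)·(-557.2) = -422.89 m.
ΔN = −sin φ cos λ·ΔX − sin φ sin λ·ΔY + cos φ·ΔZ = −(-0.157245)(0.798804)(-36.9) − (-0.157245)(0.601592)(-557.2) + (0.987560)(-482.8) = -534.14 m.
Horizontal magnitude = √(ΔE² + ΔN²) = √((-422.89)² + (-534.14)²) = 681.28 m.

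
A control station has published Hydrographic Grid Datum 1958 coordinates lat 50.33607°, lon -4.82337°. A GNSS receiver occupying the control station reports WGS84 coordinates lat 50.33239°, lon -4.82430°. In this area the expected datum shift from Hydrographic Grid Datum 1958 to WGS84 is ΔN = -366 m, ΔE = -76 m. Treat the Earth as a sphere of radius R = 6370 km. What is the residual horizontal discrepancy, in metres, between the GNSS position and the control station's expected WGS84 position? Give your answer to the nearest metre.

44 m

Observed coordinate differences: Δφ = -0.00368°, Δλ = -0.00093°.
Converting to metres (1° lat = 111177 m, cos φ = 0.638283): observed ΔN = -409.1 m, observed ΔE = -66.0 m.
Subtracting the expected shift leaves a residual of -409.1 − (-366) = -43.1 m north and -66.0 − (-76) = 10.0 m east.
Residual distance = √((-43.1)² + 10.0²) = 44.3 m.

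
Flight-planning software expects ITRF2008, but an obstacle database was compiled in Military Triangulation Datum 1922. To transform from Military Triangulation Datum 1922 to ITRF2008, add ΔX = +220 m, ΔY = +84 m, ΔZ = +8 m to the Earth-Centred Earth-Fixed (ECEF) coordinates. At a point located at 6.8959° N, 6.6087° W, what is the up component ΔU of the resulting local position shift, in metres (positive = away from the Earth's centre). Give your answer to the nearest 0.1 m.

The local up (radial) axis is (cos φ cos λ, cos φ sin λ, sin φ), giving ΔU = 216.957 − 9.597 + 0.961 = 208.32 m.

ΔU = 208.3 m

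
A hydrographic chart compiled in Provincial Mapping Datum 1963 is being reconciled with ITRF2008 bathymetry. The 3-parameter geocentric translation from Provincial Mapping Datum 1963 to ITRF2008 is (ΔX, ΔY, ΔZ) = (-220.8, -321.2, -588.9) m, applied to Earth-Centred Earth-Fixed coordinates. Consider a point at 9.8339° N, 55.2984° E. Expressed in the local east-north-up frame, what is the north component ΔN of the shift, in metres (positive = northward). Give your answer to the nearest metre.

The local north axis is (−sin φ cos λ, −sin φ sin λ, cos φ), giving ΔN = 21.469 + 45.101 − 580.247 = -513.68 m.

ΔN = -514 m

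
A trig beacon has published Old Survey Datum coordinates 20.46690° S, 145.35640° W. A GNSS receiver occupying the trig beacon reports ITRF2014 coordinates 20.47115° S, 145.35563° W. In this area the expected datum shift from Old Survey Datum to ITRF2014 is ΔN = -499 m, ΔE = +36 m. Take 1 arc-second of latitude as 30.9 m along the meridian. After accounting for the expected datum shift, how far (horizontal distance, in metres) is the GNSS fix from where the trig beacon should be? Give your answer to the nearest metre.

Observed coordinate differences: Δφ = -0.00425°, Δλ = +0.00077°.
Converting to metres (1° lat = 111240 m, cos φ = 0.936874): observed ΔN = -472.8 m, observed ΔE = 80.2 m.
Subtracting the expected shift leaves a residual of -472.8 − (-499) = 26.2 m north and 80.2 − (36) = 44.2 m east.
Residual distance = √(26.2² + 44.2²) = 51.4 m.

51 m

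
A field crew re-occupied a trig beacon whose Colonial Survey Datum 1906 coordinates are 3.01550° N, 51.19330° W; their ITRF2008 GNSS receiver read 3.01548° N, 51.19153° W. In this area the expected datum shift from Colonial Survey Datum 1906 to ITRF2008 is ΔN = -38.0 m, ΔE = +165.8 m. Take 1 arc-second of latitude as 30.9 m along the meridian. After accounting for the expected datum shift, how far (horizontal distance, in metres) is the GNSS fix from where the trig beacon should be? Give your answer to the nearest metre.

47 m

Observed coordinate differences: Δφ = -0.00002°, Δλ = +0.00177°.
Converting to metres (1° lat = 111240 m, cos φ = 0.998615): observed ΔN = -2.2 m, observed ΔE = 196.6 m.
Subtracting the expected shift leaves a residual of -2.2 − (-38.0) = 35.8 m north and 196.6 − (165.8) = 30.8 m east.
Residual distance = √(35.8² + 30.8²) = 47.2 m.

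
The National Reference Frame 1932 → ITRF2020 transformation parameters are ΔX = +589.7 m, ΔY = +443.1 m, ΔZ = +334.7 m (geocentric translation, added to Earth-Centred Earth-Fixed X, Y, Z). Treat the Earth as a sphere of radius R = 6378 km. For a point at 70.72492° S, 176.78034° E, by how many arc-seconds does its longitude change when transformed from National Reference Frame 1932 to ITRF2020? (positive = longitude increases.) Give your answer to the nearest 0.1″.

sin φ = -0.943945, cos φ = 0.330104, sin λ = 0.056164, cos λ = -0.998422.
East component: ΔE = −sin λ·ΔX + cos λ·ΔY = −(0.056164)(589.7) + (-0.998422)(443.1) = -475.52 m.
1° of latitude spans πR/180 = 111317 m; at latitude φ, 1° of longitude spans that × cos φ = 36746.2 m, so Δλ = -475.52 / 36746.2 × 3600 = -46.586″.

Δλ = -46.6″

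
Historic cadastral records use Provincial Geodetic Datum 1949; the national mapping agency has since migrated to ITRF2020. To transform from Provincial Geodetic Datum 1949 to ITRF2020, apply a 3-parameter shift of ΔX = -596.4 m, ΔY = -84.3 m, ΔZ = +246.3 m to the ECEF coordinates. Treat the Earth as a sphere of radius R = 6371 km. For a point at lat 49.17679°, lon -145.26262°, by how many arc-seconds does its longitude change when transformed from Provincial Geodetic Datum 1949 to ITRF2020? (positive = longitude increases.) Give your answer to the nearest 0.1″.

sin φ = 0.756730, cos φ = 0.653727, sin λ = -0.569816, cos λ = -0.821772.
East component: ΔE = −sin λ·ΔX + cos λ·ΔY = −(-0.569816)(-596.4) + (-0.821772)(-84.3) = -270.56 m.
1° of latitude spans πR/180 = 111195 m; at latitude φ, 1° of longitude spans that × cos φ = 72691.1 m, so Δλ = -270.56 / 72691.1 × 3600 = -13.400″.

Δλ = -13.4″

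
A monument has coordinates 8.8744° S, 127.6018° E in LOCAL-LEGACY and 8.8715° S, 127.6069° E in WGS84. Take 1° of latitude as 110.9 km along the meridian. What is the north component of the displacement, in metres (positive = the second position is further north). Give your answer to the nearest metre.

Δφ = -8.8715° − -8.8744° = +0.0029°; Δλ = 127.6069° − 127.6018° = +0.0051°.
ΔN = Δφ × 110900 = 321.6 m; ΔE = Δλ × 110900 × cos(-8.8744°) = +0.0051 × 110900 × 0.988029 = 558.8 m.

ΔN = 322 m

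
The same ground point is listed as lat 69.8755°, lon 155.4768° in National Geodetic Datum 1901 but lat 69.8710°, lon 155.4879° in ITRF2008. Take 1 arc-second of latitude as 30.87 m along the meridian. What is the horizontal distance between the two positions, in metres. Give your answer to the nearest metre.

656 m

Δφ = 69.8710° − 69.8755° = -0.0045°; Δλ = 155.4879° − 155.4768° = +0.0111°.
1° of latitude = 3600 × 30.87 = 111132 m.
ΔN = Δφ × 111132 = -500.1 m; ΔE = Δλ × 111132 × cos(69.8755°) = +0.0111 × 111132 × 0.344061 = 424.4 m.
Distance = √(ΔE² + ΔN²) = √(424.4² + (-500.1)²) = 655.9 m.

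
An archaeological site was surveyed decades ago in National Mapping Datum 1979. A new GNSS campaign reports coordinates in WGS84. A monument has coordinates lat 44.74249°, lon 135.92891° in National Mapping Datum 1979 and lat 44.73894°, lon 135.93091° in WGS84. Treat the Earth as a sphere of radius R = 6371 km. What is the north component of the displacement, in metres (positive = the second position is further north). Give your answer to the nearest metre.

ΔN = -395 m

Δφ = 44.73894° − 44.74249° = -0.00355°; Δλ = 135.93091° − 135.92891° = +0.00200°.
1° along a meridian = πR/180 = 111195 m.
ΔN = Δφ × 111195 = -394.7 m; ΔE = Δλ × 111195 × cos(44.74249°) = +0.00200 × 111195 × 0.710278 = 158.0 m.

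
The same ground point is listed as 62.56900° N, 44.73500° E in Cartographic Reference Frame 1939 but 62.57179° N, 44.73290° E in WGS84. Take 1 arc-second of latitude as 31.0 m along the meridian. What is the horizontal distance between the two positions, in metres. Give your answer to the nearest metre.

330 m

Δφ = 62.57179° − 62.56900° = +0.00279°; Δλ = 44.73290° − 44.73500° = -0.00210°.
1° of latitude = 3600 × 31.00 = 111600 m.
ΔN = Δφ × 111600 = 311.4 m; ΔE = Δλ × 111600 × cos(62.56900°) = -0.00210 × 111600 × 0.460680 = -108.0 m.
Distance = √(ΔE² + ΔN²) = √((-108.0)² + 311.4²) = 329.6 m.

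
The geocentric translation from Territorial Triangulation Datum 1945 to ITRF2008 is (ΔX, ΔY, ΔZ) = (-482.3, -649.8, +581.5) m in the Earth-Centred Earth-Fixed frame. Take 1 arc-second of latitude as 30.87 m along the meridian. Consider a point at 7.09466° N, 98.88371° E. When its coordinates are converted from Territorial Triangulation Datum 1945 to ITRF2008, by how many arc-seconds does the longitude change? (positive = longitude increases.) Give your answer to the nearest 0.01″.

Δλ = 18.83″

sin φ = 0.123509, cos φ = 0.992343, sin λ = 0.988004, cos λ = -0.154429.
East component: ΔE = −sin λ·ΔX + cos λ·ΔY = −(0.988004)(-482.3) + (-0.154429)(-649.8) = 576.86 m.
1° of latitude spans 3600 × 30.87 = 111132 m; at latitude φ, 1° of longitude spans that × cos φ = 110281.1 m, so Δλ = 576.86 / 110281.1 × 3600 = 18.831″.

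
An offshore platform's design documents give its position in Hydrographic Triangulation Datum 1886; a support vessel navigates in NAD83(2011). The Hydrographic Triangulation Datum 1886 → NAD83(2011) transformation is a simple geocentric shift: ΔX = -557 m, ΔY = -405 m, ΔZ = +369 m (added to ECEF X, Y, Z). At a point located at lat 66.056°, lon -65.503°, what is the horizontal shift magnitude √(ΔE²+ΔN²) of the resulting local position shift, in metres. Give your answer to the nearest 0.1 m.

675.2 m

The local east axis at (φ, λ) is (−sin λ, cos λ, 0), so ΔE = −sin(-65.503°)·(-557) + cos(-65.503°)·(-405) = -674.79 m.
The local north axis is (−sin φ cos λ, −sin φ sin λ, cos φ), giving ΔN = 211.082 − 336.827 + 149.756 = 24.01 m.
Horizontal magnitude = √(ΔE² + ΔN²) = √((-674.79)² + 24.01²) = 675.22 m.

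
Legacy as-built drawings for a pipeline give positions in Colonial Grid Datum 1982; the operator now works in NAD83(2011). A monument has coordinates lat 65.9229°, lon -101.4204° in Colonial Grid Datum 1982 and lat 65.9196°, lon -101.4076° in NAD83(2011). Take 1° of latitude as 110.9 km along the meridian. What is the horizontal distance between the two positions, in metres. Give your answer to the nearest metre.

685 m

Δφ = 65.9196° − 65.9229° = -0.0033°; Δλ = -101.4076° − -101.4204° = +0.0128°.
ΔN = Δφ × 110900 = -366.0 m; ΔE = Δλ × 110900 × cos(65.9229°) = +0.0128 × 110900 × 0.407966 = 579.1 m.
Distance = √(ΔE² + ΔN²) = √(579.1² + (-366.0)²) = 685.1 m.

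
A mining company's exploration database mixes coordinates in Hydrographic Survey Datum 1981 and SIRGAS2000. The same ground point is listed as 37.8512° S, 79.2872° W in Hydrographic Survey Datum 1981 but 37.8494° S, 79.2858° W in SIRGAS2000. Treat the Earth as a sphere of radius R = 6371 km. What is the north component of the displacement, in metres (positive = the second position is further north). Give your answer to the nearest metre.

Δφ = -37.8494° − -37.8512° = +0.0018°; Δλ = -79.2858° − -79.2872° = +0.0014°.
1° along a meridian = πR/180 = 111195 m.
ΔN = Δφ × 111195 = 200.2 m; ΔE = Δλ × 111195 × cos(-37.8512°) = +0.0014 × 111195 × 0.789607 = 122.9 m.

ΔN = 200 m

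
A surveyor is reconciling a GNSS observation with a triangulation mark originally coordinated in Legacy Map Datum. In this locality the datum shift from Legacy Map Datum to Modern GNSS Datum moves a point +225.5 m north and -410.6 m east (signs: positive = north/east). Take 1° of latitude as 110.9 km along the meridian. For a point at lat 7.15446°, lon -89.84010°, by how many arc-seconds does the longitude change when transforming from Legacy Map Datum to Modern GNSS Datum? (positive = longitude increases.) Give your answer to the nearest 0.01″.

Δλ = -13.43″

At latitude 7.15446°, cos φ = 0.992214.
1° of longitude at this latitude = 110.9 × cos φ = 110.04 km, so Δλ = -410.6 / 110036.5 = -0.0037315° = -13.433″.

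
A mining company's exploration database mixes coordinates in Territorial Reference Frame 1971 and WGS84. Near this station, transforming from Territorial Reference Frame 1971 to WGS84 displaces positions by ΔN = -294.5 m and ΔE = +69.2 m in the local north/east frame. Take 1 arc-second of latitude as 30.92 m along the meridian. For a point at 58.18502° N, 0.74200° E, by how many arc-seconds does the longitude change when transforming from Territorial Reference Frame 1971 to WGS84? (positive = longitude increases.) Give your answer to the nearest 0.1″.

At latitude 58.18502°, cos φ = 0.527178.
1″ of longitude at this latitude = 30.92 × cos φ = 16.3003 m, so Δλ = 69.2 / 16.3003 = 4.245″.

Δλ = 4.2″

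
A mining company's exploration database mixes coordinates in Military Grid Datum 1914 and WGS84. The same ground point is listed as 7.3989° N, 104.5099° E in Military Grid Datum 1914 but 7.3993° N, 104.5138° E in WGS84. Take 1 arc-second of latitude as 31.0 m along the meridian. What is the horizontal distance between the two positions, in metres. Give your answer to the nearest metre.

Δφ = 7.3993° − 7.3989° = +0.0004°; Δλ = 104.5138° − 104.5099° = +0.0039°.
1° of latitude = 3600 × 31.00 = 111600 m.
ΔN = Δφ × 111600 = 44.6 m; ΔE = Δλ × 111600 × cos(7.3989°) = +0.0039 × 111600 × 0.991674 = 431.6 m.
Distance = √(ΔE² + ΔN²) = √(431.6² + 44.6²) = 433.9 m.

434 m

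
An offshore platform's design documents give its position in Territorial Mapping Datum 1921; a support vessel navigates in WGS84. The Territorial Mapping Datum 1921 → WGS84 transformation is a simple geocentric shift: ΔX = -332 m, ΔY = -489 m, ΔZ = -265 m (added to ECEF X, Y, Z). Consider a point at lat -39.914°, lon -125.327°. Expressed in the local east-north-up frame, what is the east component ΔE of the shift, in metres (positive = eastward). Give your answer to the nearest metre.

ΔE = 12 m

At φ = -39.914°, λ = -125.327°: sin φ = -0.641637, cos φ = 0.767008, sin λ = -0.815865, cos λ = -0.578242.
ΔE = −sin λ·ΔX + cos λ·ΔY = −(-0.815865)·(-332) + (-0.578242)·(-489) = 11.89 m.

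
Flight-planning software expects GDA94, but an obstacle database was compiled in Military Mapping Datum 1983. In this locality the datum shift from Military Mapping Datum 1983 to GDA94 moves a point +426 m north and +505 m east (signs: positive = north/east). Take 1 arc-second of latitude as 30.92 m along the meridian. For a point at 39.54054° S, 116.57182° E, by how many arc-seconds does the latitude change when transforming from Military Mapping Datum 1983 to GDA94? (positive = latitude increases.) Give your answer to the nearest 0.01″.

Δφ = 13.78″

1″ of latitude = 30.92 m, so Δφ = 426.0 / 30.92 = 13.777″.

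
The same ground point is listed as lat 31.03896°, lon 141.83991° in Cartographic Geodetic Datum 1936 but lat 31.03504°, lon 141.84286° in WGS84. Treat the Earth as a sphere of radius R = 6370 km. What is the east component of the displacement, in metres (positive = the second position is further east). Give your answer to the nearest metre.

Δφ = 31.03504° − 31.03896° = -0.00392°; Δλ = 141.84286° − 141.83991° = +0.00295°.
1° along a meridian = πR/180 = 111177 m.
ΔN = Δφ × 111177 = -435.8 m; ΔE = Δλ × 111177 × cos(31.03896°) = +0.00295 × 111177 × 0.856817 = 281.0 m.

ΔE = 281 m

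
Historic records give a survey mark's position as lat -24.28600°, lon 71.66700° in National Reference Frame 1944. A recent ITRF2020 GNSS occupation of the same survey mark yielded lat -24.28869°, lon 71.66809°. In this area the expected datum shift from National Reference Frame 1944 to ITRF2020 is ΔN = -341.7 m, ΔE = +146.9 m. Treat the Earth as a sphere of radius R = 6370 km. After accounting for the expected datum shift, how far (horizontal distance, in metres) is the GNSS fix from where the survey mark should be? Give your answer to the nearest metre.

56 m

Observed coordinate differences: Δφ = -0.00269°, Δλ = +0.00109°.
Converting to metres (1° lat = 111177 m, cos φ = 0.911504): observed ΔN = -299.1 m, observed ΔE = 110.5 m.
Subtracting the expected shift leaves a residual of -299.1 − (-341.7) = 42.6 m north and 110.5 − (146.9) = -36.4 m east.
Residual distance = √(42.6² + (-36.4)²) = 56.1 m.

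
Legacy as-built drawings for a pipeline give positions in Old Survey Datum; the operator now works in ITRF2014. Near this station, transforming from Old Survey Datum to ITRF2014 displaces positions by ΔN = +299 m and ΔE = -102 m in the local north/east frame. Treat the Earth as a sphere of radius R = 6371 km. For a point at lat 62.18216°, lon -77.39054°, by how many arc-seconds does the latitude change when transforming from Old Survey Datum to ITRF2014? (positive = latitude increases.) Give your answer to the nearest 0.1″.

On a sphere of radius R, 1 rad of latitude = R, so Δφ = ΔN / R = 299.0 / 6371000 = 4.6931e-05 rad = 9.680″.

Δφ = 9.7″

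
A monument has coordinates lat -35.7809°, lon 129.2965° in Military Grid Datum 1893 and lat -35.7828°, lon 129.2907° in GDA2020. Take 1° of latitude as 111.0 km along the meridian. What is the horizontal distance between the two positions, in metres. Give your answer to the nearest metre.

Δφ = -35.7828° − -35.7809° = -0.0019°; Δλ = 129.2907° − 129.2965° = -0.0058°.
ΔN = Δφ × 111000 = -210.9 m; ΔE = Δλ × 111000 × cos(-35.7809°) = -0.0058 × 111000 × 0.811259 = -522.3 m.
Distance = √(ΔE² + ΔN²) = √((-522.3)² + (-210.9)²) = 563.3 m.

563 m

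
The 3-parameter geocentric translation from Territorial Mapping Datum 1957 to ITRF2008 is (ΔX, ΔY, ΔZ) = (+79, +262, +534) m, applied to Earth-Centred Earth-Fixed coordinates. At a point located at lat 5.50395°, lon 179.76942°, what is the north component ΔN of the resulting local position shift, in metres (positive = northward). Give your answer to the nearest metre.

At φ = 5.50395°, λ = 179.76942°: sin φ = 0.095914, cos φ = 0.995390, sin λ = 0.004024, cos λ = -0.999992.
ΔN = −sin φ cos λ·ΔX − sin φ sin λ·ΔY + cos φ·ΔZ = −(0.095914)(-0.999992)(79) − (0.095914)(0.004024)(262) + (0.995390)(534) = 539.01 m.

ΔN = 539 m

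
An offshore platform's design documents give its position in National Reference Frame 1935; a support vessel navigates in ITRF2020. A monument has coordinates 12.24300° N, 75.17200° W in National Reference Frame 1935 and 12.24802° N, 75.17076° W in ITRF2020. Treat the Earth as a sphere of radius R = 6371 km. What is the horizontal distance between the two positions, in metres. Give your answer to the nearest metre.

574 m

Δφ = 12.24802° − 12.24300° = +0.00502°; Δλ = -75.17076° − -75.17200° = +0.00124°.
1° along a meridian = πR/180 = 111195 m.
ΔN = Δφ × 111195 = 558.2 m; ΔE = Δλ × 111195 × cos(12.24300°) = +0.00124 × 111195 × 0.977257 = 134.7 m.
Distance = √(ΔE² + ΔN²) = √(134.7² + 558.2²) = 574.2 m.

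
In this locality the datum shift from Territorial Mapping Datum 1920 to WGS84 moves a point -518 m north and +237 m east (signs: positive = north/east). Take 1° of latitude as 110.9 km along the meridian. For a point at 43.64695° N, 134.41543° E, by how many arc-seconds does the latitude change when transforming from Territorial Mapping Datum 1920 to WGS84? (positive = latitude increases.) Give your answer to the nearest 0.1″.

Δφ = -16.8″

1° of latitude = 110.9 km, so Δφ = -518.0 / 110900 = -0.0046709° = -16.815″.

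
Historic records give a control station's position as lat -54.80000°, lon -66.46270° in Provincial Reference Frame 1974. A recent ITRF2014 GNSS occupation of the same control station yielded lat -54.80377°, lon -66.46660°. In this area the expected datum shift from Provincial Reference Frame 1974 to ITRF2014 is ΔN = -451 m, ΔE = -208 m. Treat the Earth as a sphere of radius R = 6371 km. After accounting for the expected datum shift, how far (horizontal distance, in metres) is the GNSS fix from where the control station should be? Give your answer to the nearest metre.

53 m

Observed coordinate differences: Δφ = -0.00377°, Δλ = -0.00390°.
Converting to metres (1° lat = 111195 m, cos φ = 0.576432): observed ΔN = -419.2 m, observed ΔE = -250.0 m.
Subtracting the expected shift leaves a residual of -419.2 − (-451) = 31.8 m north and -250.0 − (-208) = -42.0 m east.
Residual distance = √(31.8² + (-42.0)²) = 52.7 m.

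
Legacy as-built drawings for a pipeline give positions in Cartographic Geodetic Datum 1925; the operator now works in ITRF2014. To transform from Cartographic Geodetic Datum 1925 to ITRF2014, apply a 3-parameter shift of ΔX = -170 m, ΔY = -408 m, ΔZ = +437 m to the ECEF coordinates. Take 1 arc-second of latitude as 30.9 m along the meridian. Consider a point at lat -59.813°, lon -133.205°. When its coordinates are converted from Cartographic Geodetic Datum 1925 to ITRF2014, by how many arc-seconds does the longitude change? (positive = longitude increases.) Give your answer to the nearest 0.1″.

sin φ = -0.864389, cos φ = 0.502824, sin λ = -0.728909, cos λ = -0.684611.
East component: ΔE = −sin λ·ΔX + cos λ·ΔY = −(-0.728909)(-170) + (-0.684611)(-408) = 155.41 m.
1° of latitude spans 3600 × 30.90 = 111240 m; at latitude φ, 1° of longitude spans that × cos φ = 55934.1 m, so Δλ = 155.41 / 55934.1 × 3600 = 10.002″.

Δλ = 10.0″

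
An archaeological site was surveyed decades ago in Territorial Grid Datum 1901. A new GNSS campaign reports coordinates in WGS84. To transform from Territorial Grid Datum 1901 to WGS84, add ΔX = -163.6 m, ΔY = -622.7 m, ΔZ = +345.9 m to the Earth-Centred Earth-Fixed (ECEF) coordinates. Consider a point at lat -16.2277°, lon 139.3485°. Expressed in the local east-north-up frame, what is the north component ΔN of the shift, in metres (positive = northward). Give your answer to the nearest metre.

ΔN = 253 m

At φ = -16.2277°, λ = 139.3485°: sin φ = -0.279455, cos φ = 0.960159, sin λ = 0.651456, cos λ = -0.758686.
ΔN = −sin φ cos λ·ΔX − sin φ sin λ·ΔY + cos φ·ΔZ = −(-0.279455)(-0.758686)(-163.6) − (-0.279455)(0.651456)(-622.7) + (0.960159)(345.9) = 253.44 m.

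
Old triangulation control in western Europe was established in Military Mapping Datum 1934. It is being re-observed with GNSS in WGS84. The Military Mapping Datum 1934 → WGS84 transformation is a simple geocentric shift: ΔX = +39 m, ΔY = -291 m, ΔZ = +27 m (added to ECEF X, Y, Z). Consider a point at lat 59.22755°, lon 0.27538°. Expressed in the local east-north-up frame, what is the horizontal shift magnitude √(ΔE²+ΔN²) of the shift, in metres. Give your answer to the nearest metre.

292 m

At φ = 59.22755°, λ = 0.27538°: sin φ = 0.859206, cos φ = 0.511630, sin λ = 0.004806, cos λ = 0.999988.
ΔE = −sin λ·ΔX + cos λ·ΔY = −(0.004806)·(39) + (0.999988)·(-291) = -291.18 m.
ΔN = −sin φ cos λ·ΔX − sin φ sin λ·ΔY + cos φ·ΔZ = −(0.859206)(0.999988)(39) − (0.859206)(0.004806)(-291) + (0.511630)(27) = -18.49 m.
Horizontal magnitude = √(ΔE² + ΔN²) = √((-291.18)² + (-18.49)²) = 291.77 m.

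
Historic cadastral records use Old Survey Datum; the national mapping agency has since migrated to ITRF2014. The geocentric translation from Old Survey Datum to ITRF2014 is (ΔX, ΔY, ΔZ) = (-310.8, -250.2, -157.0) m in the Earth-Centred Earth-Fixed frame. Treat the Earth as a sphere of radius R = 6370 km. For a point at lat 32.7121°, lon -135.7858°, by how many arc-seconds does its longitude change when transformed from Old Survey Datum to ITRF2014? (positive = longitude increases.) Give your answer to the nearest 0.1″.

Δλ = -1.4″

sin φ = 0.540418, cos φ = 0.841397, sin λ = -0.697343, cos λ = -0.716738.
East component: ΔE = −sin λ·ΔX + cos λ·ΔY = −(-0.697343)(-310.8) + (-0.716738)(-250.2) = -37.41 m.
1° of latitude spans πR/180 = 111177 m; at latitude φ, 1° of longitude spans that × cos φ = 93544.4 m, so Δλ = -37.41 / 93544.4 × 3600 = -1.440″.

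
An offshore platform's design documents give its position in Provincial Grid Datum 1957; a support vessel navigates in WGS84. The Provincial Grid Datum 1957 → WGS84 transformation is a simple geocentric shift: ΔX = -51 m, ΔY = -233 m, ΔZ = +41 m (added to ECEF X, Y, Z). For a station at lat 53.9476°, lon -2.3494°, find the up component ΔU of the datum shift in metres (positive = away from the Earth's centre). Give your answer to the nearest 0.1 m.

At φ = 53.9476°, λ = -2.3494°: sin φ = 0.808479, cos φ = 0.588525, sin λ = -0.040993, cos λ = 0.999159.
ΔU = cos φ cos λ·ΔX + cos φ sin λ·ΔY + sin φ·ΔZ = (0.588525)(0.999159)(-51) + (0.588525)(-0.040993)(-233) + (0.808479)(41) = 8.78 m.

ΔU = 8.8 m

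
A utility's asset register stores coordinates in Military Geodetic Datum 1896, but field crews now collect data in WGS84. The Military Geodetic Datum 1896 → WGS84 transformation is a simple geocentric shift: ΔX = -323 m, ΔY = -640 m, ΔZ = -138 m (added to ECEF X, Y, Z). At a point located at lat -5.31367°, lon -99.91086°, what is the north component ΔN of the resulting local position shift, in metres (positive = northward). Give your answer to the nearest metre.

The local north axis is (−sin φ cos λ, −sin φ sin λ, cos φ), giving ΔN = 5.148 + 58.385 − 137.407 = -73.87 m.

ΔN = -74 m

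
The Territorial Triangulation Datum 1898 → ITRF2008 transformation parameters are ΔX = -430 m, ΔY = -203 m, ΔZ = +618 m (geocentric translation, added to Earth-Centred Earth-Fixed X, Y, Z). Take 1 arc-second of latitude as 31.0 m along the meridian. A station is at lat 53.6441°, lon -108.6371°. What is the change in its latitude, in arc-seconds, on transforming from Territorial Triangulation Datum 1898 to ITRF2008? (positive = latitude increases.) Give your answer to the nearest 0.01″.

Δφ = 3.25″

sin φ = 0.805350, cos φ = 0.592799, sin λ = -0.947562, cos λ = -0.319573.
North component: ΔN = −sin φ cos λ·ΔX − sin φ sin λ·ΔY + cos φ·ΔZ = −(0.805350)(-0.319573)(-430) − (0.805350)(-0.947562)(-203) + (0.592799)(618) = 100.77 m.
1° of latitude spans 3600 × 31.00 = 111600 m, so Δφ = 100.77 / 111600 × 3600 = 3.251″.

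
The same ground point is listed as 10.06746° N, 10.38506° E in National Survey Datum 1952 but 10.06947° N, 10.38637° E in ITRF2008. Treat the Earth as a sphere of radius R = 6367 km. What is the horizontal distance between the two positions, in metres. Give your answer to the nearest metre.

265 m

Δφ = 10.06947° − 10.06746° = +0.00201°; Δλ = 10.38637° − 10.38506° = +0.00131°.
1° along a meridian = πR/180 = 111125 m.
ΔN = Δφ × 111125 = 223.4 m; ΔE = Δλ × 111125 × cos(10.06746°) = +0.00131 × 111125 × 0.984603 = 143.3 m.
Distance = √(ΔE² + ΔN²) = √(143.3² + 223.4²) = 265.4 m.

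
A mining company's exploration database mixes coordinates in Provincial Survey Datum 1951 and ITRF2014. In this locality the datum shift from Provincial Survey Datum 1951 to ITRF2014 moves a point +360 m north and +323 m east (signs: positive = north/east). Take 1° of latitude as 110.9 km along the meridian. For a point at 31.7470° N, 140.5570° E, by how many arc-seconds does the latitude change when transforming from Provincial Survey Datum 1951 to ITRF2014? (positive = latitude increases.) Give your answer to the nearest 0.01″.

Δφ = 11.69″

1° of latitude = 110.9 km, so Δφ = 360.0 / 110900 = 0.0032462° = 11.686″.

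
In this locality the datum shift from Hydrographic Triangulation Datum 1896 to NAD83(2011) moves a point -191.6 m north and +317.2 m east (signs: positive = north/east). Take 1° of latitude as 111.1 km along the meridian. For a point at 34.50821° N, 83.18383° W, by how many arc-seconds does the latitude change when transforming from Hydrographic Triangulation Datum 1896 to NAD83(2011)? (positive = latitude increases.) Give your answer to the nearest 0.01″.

1° of latitude = 111.1 km, so Δφ = -191.6 / 111100 = -0.0017246° = -6.208″.

Δφ = -6.21″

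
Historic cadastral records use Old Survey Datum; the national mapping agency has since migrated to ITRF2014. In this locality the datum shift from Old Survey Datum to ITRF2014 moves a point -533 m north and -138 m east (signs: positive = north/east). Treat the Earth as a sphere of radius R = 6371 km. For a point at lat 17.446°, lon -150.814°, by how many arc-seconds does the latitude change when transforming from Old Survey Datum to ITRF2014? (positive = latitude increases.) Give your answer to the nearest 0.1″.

Δφ = -17.3″

On a sphere of radius R, 1 rad of latitude = R, so Δφ = ΔN / R = -533.0 / 6371000 = -8.3660e-05 rad = -17.256″.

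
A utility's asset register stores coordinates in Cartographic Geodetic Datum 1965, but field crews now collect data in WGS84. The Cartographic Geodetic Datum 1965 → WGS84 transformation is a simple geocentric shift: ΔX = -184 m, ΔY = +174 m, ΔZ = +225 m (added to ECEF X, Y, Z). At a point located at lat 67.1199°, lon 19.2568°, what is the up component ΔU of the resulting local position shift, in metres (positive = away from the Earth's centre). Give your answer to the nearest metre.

The local up (radial) axis is (cos φ cos λ, cos φ sin λ, sin φ), giving ΔU = -67.537 + 22.312 + 207.297 = 162.07 m.

ΔU = 162 m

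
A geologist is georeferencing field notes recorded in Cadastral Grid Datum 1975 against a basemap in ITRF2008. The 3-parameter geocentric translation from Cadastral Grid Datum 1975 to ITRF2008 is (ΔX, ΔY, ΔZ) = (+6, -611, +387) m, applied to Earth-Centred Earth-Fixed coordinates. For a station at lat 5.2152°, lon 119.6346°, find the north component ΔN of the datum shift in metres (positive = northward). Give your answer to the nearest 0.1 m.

ΔN = 433.9 m

The local north axis is (−sin φ cos λ, −sin φ sin λ, cos φ), giving ΔN = 0.270 + 48.273 + 385.398 = 433.94 m.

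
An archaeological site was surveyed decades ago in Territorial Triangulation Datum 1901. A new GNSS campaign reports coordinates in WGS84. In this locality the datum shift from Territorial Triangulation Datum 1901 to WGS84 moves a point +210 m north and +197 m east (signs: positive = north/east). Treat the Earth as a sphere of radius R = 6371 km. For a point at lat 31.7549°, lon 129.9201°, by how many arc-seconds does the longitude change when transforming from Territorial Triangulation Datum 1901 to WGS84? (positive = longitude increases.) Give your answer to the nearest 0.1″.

At latitude 31.7549°, cos φ = 0.850307.
One radian of longitude at latitude φ spans R cos φ, so Δλ = ΔE / (R cos φ) = 197.0 / (6371000 × 0.850307) = 3.6365e-05 rad = 7.501″.

Δλ = 7.5″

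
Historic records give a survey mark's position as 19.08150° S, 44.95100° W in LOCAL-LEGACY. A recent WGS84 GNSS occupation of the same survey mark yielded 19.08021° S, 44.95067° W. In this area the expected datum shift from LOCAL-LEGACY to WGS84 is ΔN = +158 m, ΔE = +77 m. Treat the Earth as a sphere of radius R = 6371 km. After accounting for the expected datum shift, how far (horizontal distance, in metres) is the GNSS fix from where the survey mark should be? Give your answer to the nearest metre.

Observed coordinate differences: Δφ = +0.00129°, Δλ = +0.00033°.
Converting to metres (1° lat = 111195 m, cos φ = 0.945055): observed ΔN = 143.4 m, observed ΔE = 34.7 m.
Subtracting the expected shift leaves a residual of 143.4 − (158) = -14.6 m north and 34.7 − (77) = -42.3 m east.
Residual distance = √((-14.6)² + (-42.3)²) = 44.8 m.

45 m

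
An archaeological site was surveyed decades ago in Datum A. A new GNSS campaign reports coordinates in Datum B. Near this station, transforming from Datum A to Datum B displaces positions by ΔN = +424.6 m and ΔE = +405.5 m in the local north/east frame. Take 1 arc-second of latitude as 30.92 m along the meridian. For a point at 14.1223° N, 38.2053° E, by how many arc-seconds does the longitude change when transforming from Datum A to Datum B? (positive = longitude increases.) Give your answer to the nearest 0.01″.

At latitude 14.1223°, cos φ = 0.969777.
1″ of longitude at this latitude = 30.92 × cos φ = 29.9855 m, so Δλ = 405.5 / 29.9855 = 13.523″.

Δλ = 13.52″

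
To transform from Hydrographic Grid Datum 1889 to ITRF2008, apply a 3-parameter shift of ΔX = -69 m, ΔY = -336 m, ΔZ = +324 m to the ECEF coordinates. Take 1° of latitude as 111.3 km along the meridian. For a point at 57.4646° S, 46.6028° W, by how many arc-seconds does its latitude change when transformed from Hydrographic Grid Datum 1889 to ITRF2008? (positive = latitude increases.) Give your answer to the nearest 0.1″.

Δφ = 11.0″

sin φ = -0.843059, cos φ = 0.537821, sin λ = -0.726608, cos λ = 0.687052.
North component: ΔN = −sin φ cos λ·ΔX − sin φ sin λ·ΔY + cos φ·ΔZ = −(-0.843059)(0.687052)(-69) − (-0.843059)(-0.726608)(-336) + (0.537821)(324) = 340.11 m.
1° of latitude spans 111300 m, so Δφ = 340.11 / 111300 × 3600 = 11.001″.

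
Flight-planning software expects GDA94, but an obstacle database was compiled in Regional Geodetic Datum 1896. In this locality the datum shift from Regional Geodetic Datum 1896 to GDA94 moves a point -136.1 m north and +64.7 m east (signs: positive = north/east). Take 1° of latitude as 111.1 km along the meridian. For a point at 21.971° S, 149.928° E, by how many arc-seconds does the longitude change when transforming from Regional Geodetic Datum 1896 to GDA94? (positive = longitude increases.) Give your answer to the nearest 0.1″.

At latitude -21.971°, cos φ = 0.927373.
1° of longitude at this latitude = 111.1 × cos φ = 103.03 km, so Δλ = 64.7 / 103031.2 = 0.0006280° = 2.261″.

Δλ = 2.3″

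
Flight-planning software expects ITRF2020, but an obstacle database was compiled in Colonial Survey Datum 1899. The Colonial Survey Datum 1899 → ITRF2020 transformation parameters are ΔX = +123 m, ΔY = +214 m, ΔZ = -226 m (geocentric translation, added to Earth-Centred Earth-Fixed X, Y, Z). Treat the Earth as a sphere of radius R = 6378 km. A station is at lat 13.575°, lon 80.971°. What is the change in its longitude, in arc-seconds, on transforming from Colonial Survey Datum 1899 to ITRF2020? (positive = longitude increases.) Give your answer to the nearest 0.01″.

Δλ = -2.92″

sin φ = 0.234718, cos φ = 0.972064, sin λ = 0.987609, cos λ = 0.156934.
East component: ΔE = −sin λ·ΔX + cos λ·ΔY = −(0.987609)(123) + (0.156934)(214) = -87.89 m.
1° of latitude spans πR/180 = 111317 m; at latitude φ, 1° of longitude spans that × cos φ = 108207.3 m, so Δλ = -87.89 / 108207.3 × 3600 = -2.924″.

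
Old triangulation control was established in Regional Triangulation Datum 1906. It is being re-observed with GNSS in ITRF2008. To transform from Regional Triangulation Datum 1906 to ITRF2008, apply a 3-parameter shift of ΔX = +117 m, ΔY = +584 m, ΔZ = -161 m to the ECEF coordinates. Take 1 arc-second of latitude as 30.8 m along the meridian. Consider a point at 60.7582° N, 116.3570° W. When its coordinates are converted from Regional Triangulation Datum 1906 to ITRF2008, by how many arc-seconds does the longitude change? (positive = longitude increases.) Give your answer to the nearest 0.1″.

Δλ = -10.3″

sin φ = 0.872566, cos φ = 0.488496, sin λ = -0.896045, cos λ = -0.443963.
East component: ΔE = −sin λ·ΔX + cos λ·ΔY = −(-0.896045)(117) + (-0.443963)(584) = -154.44 m.
1° of latitude spans 3600 × 30.80 = 110880 m; at latitude φ, 1° of longitude spans that × cos φ = 54164.5 m, so Δλ = -154.44 / 54164.5 × 3600 = -10.265″.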